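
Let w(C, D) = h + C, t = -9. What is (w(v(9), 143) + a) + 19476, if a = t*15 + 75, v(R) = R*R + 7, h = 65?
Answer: 19569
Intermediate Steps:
v(R) = 7 + R**2 (v(R) = R**2 + 7 = 7 + R**2)
w(C, D) = 65 + C
a = -60 (a = -9*15 + 75 = -135 + 75 = -60)
(w(v(9), 143) + a) + 19476 = ((65 + (7 + 9**2)) - 60) + 19476 = ((65 + (7 + 81)) - 60) + 19476 = ((65 + 88) - 60) + 19476 = (153 - 60) + 19476 = 93 + 19476 = 19569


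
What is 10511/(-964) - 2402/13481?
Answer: -144014319/12995684 ≈ -11.082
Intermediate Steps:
10511/(-964) - 2402/13481 = 10511*(-1/964) - 2402*1/13481 = -10511/964 - 2402/13481 = -144014319/12995684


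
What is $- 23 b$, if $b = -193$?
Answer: $4439$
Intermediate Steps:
$- 23 b = \left(-23\right) \left(-193\right) = 4439$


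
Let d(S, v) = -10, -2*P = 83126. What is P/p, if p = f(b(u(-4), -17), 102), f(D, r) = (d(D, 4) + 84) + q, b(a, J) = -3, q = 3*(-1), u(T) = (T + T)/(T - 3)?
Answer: -41563/71 ≈ -585.39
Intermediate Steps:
P = -41563 (P = -1/2*83126 = -41563)
u(T) = 2*T/(-3 + T) (u(T) = (2*T)/(-3 + T) = 2*T/(-3 + T))
q = -3
f(D, r) = 71 (f(D, r) = (-10 + 84) - 3 = 74 - 3 = 71)
p = 71
P/p = -41563/71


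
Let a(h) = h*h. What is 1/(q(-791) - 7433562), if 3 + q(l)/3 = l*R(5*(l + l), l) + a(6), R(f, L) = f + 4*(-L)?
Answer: 1/3828795 ≈ 2.6118e-7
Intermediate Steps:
a(h) = h²
R(f, L) = f - 4*L
q(l) = 99 + 18*l² (q(l) = -9 + 3*(l*(5*(l + l) - 4*l) + 6²) = -9 + 3*(l*(5*(2*l) - 4*l) + 36) = -9 + 3*(l*(10*l - 4*l) + 36) = -9 + 3*(l*(6*l) + 36) = -9 + 3*(6*l² + 36) = -9 + 3*(36 + 6*l²) = -9 + (108 + 18*l²) = 99 + 18*l²)
1/(q(-791) - 7433562) = 1/((99 + 18*(-791)²) - 7433562) = 1/((99 + 18*625681) - 7433562) = 1/((99 + 11262258) - 7433562) = 1/(11262357 - 7433562) = 1/3828795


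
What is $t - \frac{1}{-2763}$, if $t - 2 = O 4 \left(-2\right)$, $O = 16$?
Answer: $- \frac{348137}{2763} \approx -126.0$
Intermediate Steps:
$t = -126$ ($t = 2 + 16 \cdot 4 \left(-2\right) = 2 + 64 \left(-2\right) = 2 - 128 = -126$)
$t - \frac{1}{-2763} = -126 - \frac{1}{-2763} = -126 - - \frac{1}{2763} = -126 + \frac{1}{2763} = - \frac{348137}{2763}$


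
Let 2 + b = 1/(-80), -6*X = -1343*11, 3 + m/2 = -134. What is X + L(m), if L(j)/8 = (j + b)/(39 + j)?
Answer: 8712259/3525 ≈ 2471.6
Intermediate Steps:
m = -274 (m = -6 + 2*(-134) = -6 - 268 = -274)
X = 14773/6 (X = -(-1343)*11/6 = -⅙*(-14773) = 14773/6 ≈ 2462.2)
b = -161/80 (b = -2 + 1/(-80) = -2 - 1/80 = -161/80 ≈ -2.0125)
L(j) = 8*(-161/80 + j)/(39 + j) (L(j) = 8*((j - 161/80)/(39 + j)) = 8*((-161/80 + j)/(39 + j)) = 8*(-161/80 + j)/(39 + j))
X + L(m) = 14773/6 + (-161 + 80*(-274))/(10*(39 - 274)) = 14773/6 + (⅒)*(-161 - 21920)/(-235) = 14773/6 + (⅒)*(-1/235)*(-22081) = 14773/6 + 22081/2350 = 8712259/3525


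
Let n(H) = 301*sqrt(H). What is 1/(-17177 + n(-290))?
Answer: -17177/321323619 - 301*I*sqrt(290)/321323619 ≈ -5.3457e-5 - 1.5952e-5*I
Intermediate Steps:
1/(-17177 + n(-290)) = 1/(-17177 + 301*sqrt(-290)) = 1/(-17177 + 301*(I*sqrt(290))) = 1/(-17177 + 301*I*sqrt(290))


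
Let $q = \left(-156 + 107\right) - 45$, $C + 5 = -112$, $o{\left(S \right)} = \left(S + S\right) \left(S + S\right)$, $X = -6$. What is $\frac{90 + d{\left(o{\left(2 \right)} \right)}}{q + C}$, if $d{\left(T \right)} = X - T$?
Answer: $- \frac{68}{211} \approx -0.32227$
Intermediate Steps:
$o{\left(S \right)} = 4 S^{2}$ ($o{\left(S \right)} = 2 S 2 S = 4 S^{2}$)
$C = -117$ ($C = -5 - 112 = -117$)
$d{\left(T \right)} = -6 - T$
$q = -94$ ($q = -49 - 45 = -94$)
$\frac{90 + d{\left(o{\left(2 \right)} \right)}}{q + C} = \frac{90 - \left(6 + 4 \cdot 2^{2}\right)}{-94 - 117} = \frac{90 - \left(6 + 4 \cdot 4\right)}{-211} = \left(90 - 22\right) \left(- \frac{1}{211}\right) = 68 \left(- \frac{1}{211}\right) = - \frac{68}{211}$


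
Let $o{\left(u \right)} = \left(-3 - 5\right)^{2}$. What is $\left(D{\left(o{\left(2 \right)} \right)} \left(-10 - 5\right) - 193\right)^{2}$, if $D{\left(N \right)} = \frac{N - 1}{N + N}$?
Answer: $\frac{657871201}{16384} \approx 40153.0$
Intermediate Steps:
$o{\left(u \right)} = 64$ ($o{\left(u \right)} = \left(-8\right)^{2} = 64$)
$D{\left(N \right)} = \frac{-1 + N}{2 N}$
$\left(D{\left(o{\left(2 \right)} \right)} \left(-10 - 5\right) - 193\right)^{2} = \left(\frac{-1 + 64}{2 \cdot 64} \left(-10 - 5\right) - 193\right)^{2} = \left(\frac{1}{2} \cdot \frac{1}{64} \cdot 63 \left(-15\right) - 193\right)^{2} = \left(\frac{63}{128} \left(-15\right) - 193\right)^{2} = \left(- \frac{945}{128} - 193\right)^{2} = \left(- \frac{25649}{128}\right)^{2} = \frac{657871201}{16384}$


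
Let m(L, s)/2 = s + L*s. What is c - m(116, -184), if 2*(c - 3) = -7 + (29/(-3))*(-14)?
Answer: 258739/6 ≈ 43123.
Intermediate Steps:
m(L, s) = 2*s + 2*L*s (m(L, s) = 2*(s + L*s) = 2*s + 2*L*s)
c = 403/6 (c = 3 + (-7 + (29/(-3))*(-14))/2 = 3 + (-7 + (29*(-⅓))*(-14))/2 = 3 + (-7 - 29/3*(-14))/2 = 3 + (-7 + 406/3)/2 = 3 + (½)*(385/3) = 3 + 385/6 = 403/6 ≈ 67.167)
c - m(116, -184) = 403/6 - 2*(-184)*(1 + 116) = 403/6 - 2*(-184)*117 = 403/6 - 1*(-43056) = 403/6 + 43056 = 258739/6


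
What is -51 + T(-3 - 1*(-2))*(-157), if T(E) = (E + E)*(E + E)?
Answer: -679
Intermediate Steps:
T(E) = 4*E**2 (T(E) = (2*E)*(2*E) = 4*E**2)
-51 + T(-3 - 1*(-2))*(-157) = -51 + (4*(-3 - 1*(-2))**2)*(-157) = -51 + (4*(-3 + 2)**2)*(-157) = -51 + (4*(-1)**2)*(-157) = -51 + (4*1)*(-157) = -51 + 4*(-157) = -51 - 628 = -679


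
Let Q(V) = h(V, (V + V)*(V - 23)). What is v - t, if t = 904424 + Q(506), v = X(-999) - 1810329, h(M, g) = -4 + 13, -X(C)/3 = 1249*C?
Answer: 1028491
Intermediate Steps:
X(C) = -3747*C
h(M, g) = 9
Q(V) = 9
v = 1932924 (v = -3747*(-999) - 1810329 = 3743253 - 1810329 = 1932924)
t = 904433 (t = 904424 + 9 = 904433)
v - t = 1932924 - 1*904433 = 1932924 - 904433 = 1028491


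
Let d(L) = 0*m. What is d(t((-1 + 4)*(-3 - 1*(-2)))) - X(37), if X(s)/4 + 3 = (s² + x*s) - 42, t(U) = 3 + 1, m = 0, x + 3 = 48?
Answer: -11956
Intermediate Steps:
x = 45 (x = -3 + 48 = 45)
t(U) = 4
d(L) = 0 (d(L) = 0*0 = 0)
X(s) = -180 + 4*s² + 180*s (X(s) = -12 + 4*((s² + 45*s) - 42) = -12 + 4*(-42 + s² + 45*s) = -12 + (-168 + 4*s² + 180*s) = -180 + 4*s² + 180*s)
d(t((-1 + 4)*(-3 - 1*(-2)))) - X(37) = 0 - (-180 + 4*37² + 180*37) = 0 - (-180 + 4*1369 + 6660) = 0 - (-180 + 5476 + 6660) = 0 - 1*11956 = 0 - 11956 = -11956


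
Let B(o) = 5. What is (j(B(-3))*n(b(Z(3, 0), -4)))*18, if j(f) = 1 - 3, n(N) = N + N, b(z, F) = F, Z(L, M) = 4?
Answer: 288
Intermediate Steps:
n(N) = 2*N
j(f) = -2
(j(B(-3))*n(b(Z(3, 0), -4)))*18 = -4*(-4)*18 = -2*(-8)*18 = 16*18 = 288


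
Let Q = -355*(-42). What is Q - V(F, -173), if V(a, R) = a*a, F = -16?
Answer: 14654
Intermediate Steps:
Q = 14910
V(a, R) = a²
Q - V(F, -173) = 14910 - 1*(-16)² = 14910 - 1*256 = 14910 - 256 = 14654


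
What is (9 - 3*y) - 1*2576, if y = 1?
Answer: -2570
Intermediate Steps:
(9 - 3*y) - 1*2576 = (9 - 3*1) - 1*2576 = (9 - 3) - 2576 = 6 - 2576 = -2570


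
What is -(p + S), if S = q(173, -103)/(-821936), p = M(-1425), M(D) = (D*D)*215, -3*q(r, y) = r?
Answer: -1076533244550173/2465808 ≈ -4.3658e+8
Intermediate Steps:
q(r, y) = -r/3
M(D) = 215*D² (M(D) = D²*215 = 215*D²)
p = 436584375 (p = 215*(-1425)² = 215*2030625 = 436584375)
S = 173/2465808 (S = -⅓*173/(-821936) = -173/3*(-1/821936) = 173/2465808 ≈ 7.0160e-5)
-(p + S) = -(436584375 + 173/2465808) = -1*1076533244550173/2465808 = -1076533244550173/2465808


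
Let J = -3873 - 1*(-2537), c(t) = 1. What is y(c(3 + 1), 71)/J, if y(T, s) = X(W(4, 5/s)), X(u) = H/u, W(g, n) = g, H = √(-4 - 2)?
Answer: -I*√6/5344 ≈ -0.00045836*I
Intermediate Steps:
J = -1336 (J = -3873 + 2537 = -1336)
H = I*√6 (H = √(-6) = I*√6 ≈ 2.4495*I)
X(u) = I*√6/u (X(u) = (I*√6)/u = I*√6/u)
y(T, s) = I*√6/4
y(c(3 + 1), 71)/J = (I*√6/4)/(-1336) = (I*√6/4)*(-1/1336) = -I*√6/5344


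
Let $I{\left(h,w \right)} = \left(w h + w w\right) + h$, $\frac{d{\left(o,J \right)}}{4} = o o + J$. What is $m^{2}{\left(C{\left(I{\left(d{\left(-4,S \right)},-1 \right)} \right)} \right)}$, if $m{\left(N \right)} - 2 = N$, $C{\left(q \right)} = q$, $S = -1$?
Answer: $9$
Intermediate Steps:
$d{\left(o,J \right)} = 4 J + 4 o^{2}$ ($d{\left(o,J \right)} = 4 \left(o o + J\right) = 4 \left(o^{2} + J\right) = 4 \left(J + o^{2}\right) = 4 J + 4 o^{2}$)
$I{\left(h,w \right)} = h + w^{2} + h w$ ($I{\left(h,w \right)} = \left(h w + w^{2}\right) + h = \left(w^{2} + h w\right) + h = h + w^{2} + h w$)
$m{\left(N \right)} = 2 + N$
$m^{2}{\left(C{\left(I{\left(d{\left(-4,S \right)},-1 \right)} \right)} \right)} = \left(2 + \left(\left(4 \left(-1\right) + 4 \left(-4\right)^{2}\right) + \left(-1\right)^{2} + \left(4 \left(-1\right) + 4 \left(-4\right)^{2}\right) \left(-1\right)\right)\right)^{2} = \left(2 + \left(\left(-4 + 4 \cdot 16\right) + 1 + \left(-4 + 4 \cdot 16\right) \left(-1\right)\right)\right)^{2} = \left(2 + \left(\left(-4 + 64\right) + 1 + \left(-4 + 64\right) \left(-1\right)\right)\right)^{2} = \left(2 + \left(60 + 1 + 60 \left(-1\right)\right)\right)^{2} = \left(2 + \left(60 + 1 - 60\right)\right)^{2} = \left(2 + 1\right)^{2} = 3^{2} = 9$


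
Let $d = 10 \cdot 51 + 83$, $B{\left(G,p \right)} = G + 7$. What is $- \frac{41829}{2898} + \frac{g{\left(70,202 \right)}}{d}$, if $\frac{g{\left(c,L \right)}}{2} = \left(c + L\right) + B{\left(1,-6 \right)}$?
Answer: $- \frac{7727239}{572838} \approx -13.489$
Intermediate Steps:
$B{\left(G,p \right)} = 7 + G$
$d = 593$ ($d = 510 + 83 = 593$)
$g{\left(c,L \right)} = 16 + 2 L + 2 c$ ($g{\left(c,L \right)} = 2 \left(\left(c + L\right) + \left(7 + 1\right)\right) = 2 \left(\left(L + c\right) + 8\right) = 2 \left(8 + L + c\right) = 16 + 2 L + 2 c$)
$- \frac{41829}{2898} + \frac{g{\left(70,202 \right)}}{d} = - \frac{41829}{2898} + \frac{16 + 2 \cdot 202 + 2 \cdot 70}{593} = \left(-41829\right) \frac{1}{2898} + \left(16 + 404 + 140\right) \frac{1}{593} = - \frac{13943}{966} + 560 \cdot \frac{1}{593} = - \frac{13943}{966} + \frac{560}{593} = - \frac{7727239}{572838}$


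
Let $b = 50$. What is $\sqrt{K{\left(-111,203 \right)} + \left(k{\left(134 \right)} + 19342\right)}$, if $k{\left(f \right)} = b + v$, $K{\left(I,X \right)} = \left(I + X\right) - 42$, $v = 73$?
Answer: $\sqrt{19515} \approx 139.7$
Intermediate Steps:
$K{\left(I,X \right)} = -42 + I + X$
$k{\left(f \right)} = 123$ ($k{\left(f \right)} = 50 + 73 = 123$)
$\sqrt{K{\left(-111,203 \right)} + \left(k{\left(134 \right)} + 19342\right)} = \sqrt{\left(-42 - 111 + 203\right) + \left(123 + 19342\right)} = \sqrt{50 + 19465} = \sqrt{19515}$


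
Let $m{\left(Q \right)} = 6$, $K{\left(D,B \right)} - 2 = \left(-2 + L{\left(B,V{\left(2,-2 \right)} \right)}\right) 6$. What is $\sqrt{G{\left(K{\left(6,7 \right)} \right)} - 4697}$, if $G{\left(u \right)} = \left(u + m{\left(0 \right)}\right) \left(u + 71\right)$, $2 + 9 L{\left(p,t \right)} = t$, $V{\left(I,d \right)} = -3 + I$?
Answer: $i \sqrt{5051} \approx 71.07 i$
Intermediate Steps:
$L{\left(p,t \right)} = - \frac{2}{9} + \frac{t}{9}$
$K{\left(D,B \right)} = -12$ ($K{\left(D,B \right)} = 2 + \left(-2 - \left(\frac{2}{9} - \frac{-3 + 2}{9}\right)\right) 6 = 2 + \left(-2 + \left(- \frac{2}{9} + \frac{1}{9} \left(-1\right)\right)\right) 6 = 2 + \left(-2 - \frac{1}{3}\right) 6 = 2 - 14 = -12$)
$G{\left(u \right)} = \left(6 + u\right) \left(71 + u\right)$ ($G{\left(u \right)} = \left(u + 6\right) \left(u + 71\right) = \left(6 + u\right) \left(71 + u\right)$)
$\sqrt{G{\left(K{\left(6,7 \right)} \right)} - 4697} = \sqrt{\left(426 + \left(-12\right)^{2} + 77 \left(-12\right)\right) - 4697} = \sqrt{\left(426 + 144 - 924\right) - 4697} = \sqrt{-354 - 4697} = \sqrt{-5051} = i \sqrt{5051}$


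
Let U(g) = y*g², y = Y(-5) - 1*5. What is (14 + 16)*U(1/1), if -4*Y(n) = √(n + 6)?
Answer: -315/2 ≈ -157.50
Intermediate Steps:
Y(n) = -√(6 + n)/4 (Y(n) = -√(n + 6)/4 = -√(6 + n)/4)
y = -21/4 (y = -√(6 - 5)/4 - 1*5 = -√1/4 - 5 = -¼*1 - 5 = -¼ - 5 = -21/4 ≈ -5.2500)
U(g) = -21*g²/4
(14 + 16)*U(1/1) = (14 + 16)*(-21*1²/4) = 30*(-21*1²/4) = 30*(-21/4*1²) = 30*(-21/4*1) = 30*(-21/4) = -315/2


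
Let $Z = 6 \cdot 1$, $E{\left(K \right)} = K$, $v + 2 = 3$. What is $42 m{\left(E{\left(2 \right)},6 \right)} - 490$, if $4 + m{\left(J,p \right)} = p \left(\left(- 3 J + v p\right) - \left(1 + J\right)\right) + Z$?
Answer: $-1162$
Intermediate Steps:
$v = 1$ ($v = -2 + 3 = 1$)
$Z = 6$
$m{\left(J,p \right)} = 2 + p \left(-1 + p - 4 J\right)$ ($m{\left(J,p \right)} = -4 + \left(p \left(\left(- 3 J + 1 p\right) - \left(1 + J\right)\right) + 6\right) = -4 + \left(p \left(\left(- 3 J + p\right) - \left(1 + J\right)\right) + 6\right) = -4 + \left(p \left(\left(p - 3 J\right) - \left(1 + J\right)\right) + 6\right) = -4 + \left(p \left(-1 + p - 4 J\right) + 6\right) = -4 + \left(6 + p \left(-1 + p - 4 J\right)\right) = 2 + p \left(-1 + p - 4 J\right)$)
$42 m{\left(E{\left(2 \right)},6 \right)} - 490 = 42 \left(2 + 6^{2} - 6 - 8 \cdot 6\right) - 490 = 42 \left(2 + 36 - 6 - 48\right) - 490 = 42 \left(-16\right) - 490 = -672 - 490 = -1162$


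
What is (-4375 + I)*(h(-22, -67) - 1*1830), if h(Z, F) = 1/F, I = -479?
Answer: 595153794/67 ≈ 8.8829e+6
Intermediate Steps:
(-4375 + I)*(h(-22, -67) - 1*1830) = (-4375 - 479)*(1/(-67) - 1*1830) = -4854*(-1/67 - 1830) = -4854*(-122611/67) = 595153794/67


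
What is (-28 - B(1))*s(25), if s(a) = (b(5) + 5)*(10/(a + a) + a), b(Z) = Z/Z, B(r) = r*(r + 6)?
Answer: -5292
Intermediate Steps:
B(r) = r*(6 + r)
b(Z) = 1
s(a) = 6*a + 30/a (s(a) = (1 + 5)*(10/(a + a) + a) = 6*(10/((2*a)) + a) = 6*(10*(1/(2*a)) + a) = 6*(5/a + a) = 6*(a + 5/a) = 6*a + 30/a)
(-28 - B(1))*s(25) = (-28 - (6 + 1))*(6*25 + 30/25) = (-28 - 7)*(150 + 30*(1/25)) = (-28 - 1*7)*(150 + 6/5) = (-28 - 7)*(756/5) = -35*756/5 = -5292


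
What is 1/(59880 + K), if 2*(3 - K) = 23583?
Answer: 2/96183 ≈ 2.0794e-5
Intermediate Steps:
K = -23577/2 (K = 3 - 1/2*23583 = 3 - 23583/2 = -23577/2 ≈ -11789.)
1/(59880 + K) = 1/(59880 - 23577/2) = 1/(96183/2) = 2/96183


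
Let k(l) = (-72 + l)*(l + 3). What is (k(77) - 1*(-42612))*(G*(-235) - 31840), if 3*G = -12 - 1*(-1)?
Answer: -3997320220/3 ≈ -1.3324e+9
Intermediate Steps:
G = -11/3 (G = (-12 - 1*(-1))/3 = (-12 + 1)/3 = (⅓)*(-11) = -11/3 ≈ -3.6667)
k(l) = (-72 + l)*(3 + l)
(k(77) - 1*(-42612))*(G*(-235) - 31840) = ((-216 + 77² - 69*77) - 1*(-42612))*(-11/3*(-235) - 31840) = ((-216 + 5929 - 5313) + 42612)*(2585/3 - 31840) = (400 + 42612)*(-92935/3) = 43012*(-92935/3) = -3997320220/3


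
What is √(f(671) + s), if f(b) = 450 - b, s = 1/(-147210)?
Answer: I*√4789243433310/147210 ≈ 14.866*I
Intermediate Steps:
s = -1/147210 ≈ -6.7930e-6
√(f(671) + s) = √((450 - 1*671) - 1/147210) = √((450 - 671) - 1/147210) = √(-221 - 1/147210) = √(-32533411/147210) = I*√4789243433310/147210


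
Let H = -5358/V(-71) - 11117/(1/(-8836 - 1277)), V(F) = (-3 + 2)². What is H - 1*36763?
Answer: 112384100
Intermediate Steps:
V(F) = 1 (V(F) = (-1)² = 1)
H = 112420863 (H = -5358/1 - 11117/(1/(-8836 - 1277)) = -5358*1 - 11117/(1/(-10113)) = -5358 - 11117/(-1/10113) = -5358 - 11117*(-10113) = -5358 + 112426221 = 112420863)
H - 1*36763 = 112420863 - 1*36763 = 112420863 - 36763 = 112384100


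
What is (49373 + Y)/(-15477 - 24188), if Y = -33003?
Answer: -3274/7933 ≈ -0.41271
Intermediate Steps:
(49373 + Y)/(-15477 - 24188) = (49373 - 33003)/(-15477 - 24188) = 16370/(-39665) = 16370*(-1/39665) = -3274/7933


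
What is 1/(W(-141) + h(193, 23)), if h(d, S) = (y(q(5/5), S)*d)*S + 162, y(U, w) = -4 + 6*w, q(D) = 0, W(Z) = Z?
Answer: 1/594847 ≈ 1.6811e-6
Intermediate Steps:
h(d, S) = 162 + S*d*(-4 + 6*S) (h(d, S) = ((-4 + 6*S)*d)*S + 162 = (d*(-4 + 6*S))*S + 162 = S*d*(-4 + 6*S) + 162 = 162 + S*d*(-4 + 6*S))
1/(W(-141) + h(193, 23)) = 1/(-141 + (162 + 2*23*193*(-2 + 3*23))) = 1/(-141 + (162 + 2*23*193*(-2 + 69))) = 1/(-141 + (162 + 2*23*193*67)) = 1/(-141 + (162 + 594826)) = 1/(-141 + 594988) = 1/594847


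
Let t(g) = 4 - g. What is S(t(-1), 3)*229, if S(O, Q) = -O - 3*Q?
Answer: -3206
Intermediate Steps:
S(t(-1), 3)*229 = (-(4 - 1*(-1)) - 3*3)*229 = (-(4 + 1) - 9)*229 = (-1*5 - 9)*229 = (-5 - 9)*229 = -14*229 = -3206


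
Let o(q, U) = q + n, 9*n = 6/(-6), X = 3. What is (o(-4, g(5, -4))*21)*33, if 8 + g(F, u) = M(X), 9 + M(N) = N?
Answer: -2849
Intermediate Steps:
M(N) = -9 + N
n = -1/9 (n = (6/(-6))/9 = (6*(-1/6))/9 = (1/9)*(-1) = -1/9 ≈ -0.11111)
g(F, u) = -14 (g(F, u) = -8 + (-9 + 3) = -8 - 6 = -14)
o(q, U) = -1/9 + q (o(q, U) = q - 1/9 = -1/9 + q)
(o(-4, g(5, -4))*21)*33 = ((-1/9 - 4)*21)*33 = -37/9*21*33 = -259/3*33 = -2849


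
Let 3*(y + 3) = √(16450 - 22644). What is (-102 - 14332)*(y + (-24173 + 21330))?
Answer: 41079164 - 14434*I*√6194/3 ≈ 4.1079e+7 - 3.7866e+5*I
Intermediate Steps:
y = -3 + I*√6194/3 (y = -3 + √(16450 - 22644)/3 = -3 + √(-6194)/3 = -3 + (I*√6194)/3 = -3 + I*√6194/3 ≈ -3.0 + 26.234*I)
(-102 - 14332)*(y + (-24173 + 21330)) = (-102 - 14332)*((-3 + I*√6194/3) + (-24173 + 21330)) = -14434*((-3 + I*√6194/3) - 2843) = -14434*(-2846 + I*√6194/3) = 41079164 - 14434*I*√6194/3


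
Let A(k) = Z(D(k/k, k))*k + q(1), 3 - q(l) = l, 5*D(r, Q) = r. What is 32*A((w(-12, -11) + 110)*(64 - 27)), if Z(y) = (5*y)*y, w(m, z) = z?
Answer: 117536/5 ≈ 23507.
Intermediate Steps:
D(r, Q) = r/5
q(l) = 3 - l
Z(y) = 5*y**2
A(k) = 2 + k/5 (A(k) = (5*((k/k)/5)**2)*k + (3 - 1*1) = (5*((1/5)*1)**2)*k + (3 - 1) = (5*(1/5)**2)*k + 2 = (5*(1/25))*k + 2 = k/5 + 2 = 2 + k/5)
32*A((w(-12, -11) + 110)*(64 - 27)) = 32*(2 + ((-11 + 110)*(64 - 27))/5) = 32*(2 + (99*37)/5) = 32*(2 + (1/5)*3663) = 32*(2 + 3663/5) = 32*(3673/5) = 117536/5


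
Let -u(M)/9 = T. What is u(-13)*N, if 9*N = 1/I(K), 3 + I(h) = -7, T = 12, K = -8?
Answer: 6/5 ≈ 1.2000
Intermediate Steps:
u(M) = -108 (u(M) = -9*12 = -108)
I(h) = -10 (I(h) = -3 - 7 = -10)
N = -1/90 (N = (⅑)/(-10) = (⅑)*(-⅒) = -1/90 ≈ -0.011111)
u(-13)*N = -108*(-1/90) = 6/5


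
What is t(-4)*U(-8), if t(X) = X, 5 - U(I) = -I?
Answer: 12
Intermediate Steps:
U(I) = 5 + I (U(I) = 5 - (-1)*I = 5 + I)
t(-4)*U(-8) = -4*(5 - 8) = -4*(-3) = 12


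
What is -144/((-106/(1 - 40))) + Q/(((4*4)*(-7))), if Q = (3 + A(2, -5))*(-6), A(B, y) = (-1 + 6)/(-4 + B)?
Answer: -314337/5936 ≈ -52.954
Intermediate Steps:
A(B, y) = 5/(-4 + B)
Q = -3 (Q = (3 + 5/(-4 + 2))*(-6) = (3 + 5/(-2))*(-6) = (3 + 5*(-1/2))*(-6) = (3 - 5/2)*(-6) = (1/2)*(-6) = -3)
-144/((-106/(1 - 40))) + Q/(((4*4)*(-7))) = -144/((-106/(1 - 40))) - 3/((4*4)*(-7)) = -144/((-106/(-39))) - 3/(16*(-7)) = -144/((-106*(-1/39))) - 3/(-112) = -144/106/39 - 3*(-1/112) = -144*39/106 + 3/112 = -2808/53 + 3/112 = -314337/5936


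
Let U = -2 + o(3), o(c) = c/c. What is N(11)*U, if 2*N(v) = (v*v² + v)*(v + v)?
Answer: -14762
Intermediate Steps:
o(c) = 1
U = -1 (U = -2 + 1 = -1)
N(v) = v*(v + v³) (N(v) = ((v*v² + v)*(v + v))/2 = ((v³ + v)*(2*v))/2 = ((v + v³)*(2*v))/2 = (2*v*(v + v³))/2 = v*(v + v³))
N(11)*U = (11² + 11⁴)*(-1) = (121 + 14641)*(-1) = 14762*(-1) = -14762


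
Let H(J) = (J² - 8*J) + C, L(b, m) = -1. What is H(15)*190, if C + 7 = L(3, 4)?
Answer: 18430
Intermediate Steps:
C = -8 (C = -7 - 1 = -8)
H(J) = -8 + J² - 8*J (H(J) = (J² - 8*J) - 8 = -8 + J² - 8*J)
H(15)*190 = (-8 + 15² - 8*15)*190 = (-8 + 225 - 120)*190 = 97*190 = 18430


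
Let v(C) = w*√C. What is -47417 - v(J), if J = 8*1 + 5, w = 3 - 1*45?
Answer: -47417 + 42*√13 ≈ -47266.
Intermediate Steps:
w = -42 (w = 3 - 45 = -42)
J = 13 (J = 8 + 5 = 13)
v(C) = -42*√C
-47417 - v(J) = -47417 - (-42)*√13 = -47417 + 42*√13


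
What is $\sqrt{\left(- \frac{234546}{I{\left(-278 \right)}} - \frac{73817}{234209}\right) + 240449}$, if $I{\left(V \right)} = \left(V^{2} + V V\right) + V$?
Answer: $\frac{\sqrt{8721674554890455889210335}}{6022684435} \approx 490.35$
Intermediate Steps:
$I{\left(V \right)} = V + 2 V^{2}$ ($I{\left(V \right)} = \left(V^{2} + V^{2}\right) + V = 2 V^{2} + V = V + 2 V^{2}$)
$\sqrt{\left(- \frac{234546}{I{\left(-278 \right)}} - \frac{73817}{234209}\right) + 240449} = \sqrt{\left(- \frac{234546}{\left(-278\right) \left(1 + 2 \left(-278\right)\right)} - \frac{73817}{234209}\right) + 240449} = \sqrt{\left(- \frac{234546}{\left(-278\right) \left(1 - 556\right)} - \frac{73817}{234209}\right) + 240449} = \sqrt{\left(- \frac{234546}{\left(-278\right) \left(-555\right)} - \frac{73817}{234209}\right) + 240449} = \sqrt{\left(- \frac{234546}{154290} - \frac{73817}{234209}\right) + 240449} = \sqrt{\left(\left(-234546\right) \frac{1}{154290} - \frac{73817}{234209}\right) + 240449} = \sqrt{\left(- \frac{39091}{25715} - \frac{73817}{234209}\right) + 240449} = \sqrt{- \frac{11053668174}{6022684435} + 240449} = \sqrt{\frac{1448137396043141}{6022684435}} = \frac{\sqrt{8721674554890455889210335}}{6022684435}$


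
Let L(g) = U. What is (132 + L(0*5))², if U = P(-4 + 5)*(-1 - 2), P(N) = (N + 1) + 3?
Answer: 13689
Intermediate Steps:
P(N) = 4 + N (P(N) = (1 + N) + 3 = 4 + N)
U = -15 (U = (4 + (-4 + 5))*(-1 - 2) = (4 + 1)*(-3) = 5*(-3) = -15)
L(g) = -15
(132 + L(0*5))² = (132 - 15)² = 117² = 13689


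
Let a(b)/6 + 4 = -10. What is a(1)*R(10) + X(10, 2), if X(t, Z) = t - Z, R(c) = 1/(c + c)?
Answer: 19/5 ≈ 3.8000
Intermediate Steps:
a(b) = -84 (a(b) = -24 + 6*(-10) = -24 - 60 = -84)
R(c) = 1/(2*c)
a(1)*R(10) + X(10, 2) = -42/10 + (10 - 1*2) = -42/10 + (10 - 2) = -84*1/20 + 8 = -21/5 + 8 = 19/5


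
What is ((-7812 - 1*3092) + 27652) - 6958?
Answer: 9790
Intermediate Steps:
((-7812 - 1*3092) + 27652) - 6958 = ((-7812 - 3092) + 27652) - 6958 = (-10904 + 27652) - 6958 = 16748 - 6958 = 9790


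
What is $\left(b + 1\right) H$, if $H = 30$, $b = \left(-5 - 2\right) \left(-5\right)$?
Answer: $1080$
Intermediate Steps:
$b = 35$ ($b = \left(-7\right) \left(-5\right) = 35$)
$\left(b + 1\right) H = \left(35 + 1\right) 30 = 36 \cdot 30 = 1080$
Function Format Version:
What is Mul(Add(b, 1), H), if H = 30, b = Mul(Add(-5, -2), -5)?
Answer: 1080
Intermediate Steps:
b = 35 (b = Mul(-7, -5) = 35)
Mul(Add(b, 1), H) = Mul(Add(35, 1), 30) = Mul(36, 30) = 1080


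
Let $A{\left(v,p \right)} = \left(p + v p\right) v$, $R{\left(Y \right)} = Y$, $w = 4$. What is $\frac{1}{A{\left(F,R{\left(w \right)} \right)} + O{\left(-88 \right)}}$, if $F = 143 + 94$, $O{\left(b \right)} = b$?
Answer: $\frac{1}{225536} \approx 4.4339 \cdot 10^{-6}$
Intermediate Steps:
$F = 237$
$A{\left(v,p \right)} = v \left(p + p v\right)$ ($A{\left(v,p \right)} = \left(p + p v\right) v = v \left(p + p v\right)$)
$\frac{1}{A{\left(F,R{\left(w \right)} \right)} + O{\left(-88 \right)}} = \frac{1}{4 \cdot 237 \left(1 + 237\right) - 88} = \frac{1}{4 \cdot 237 \cdot 238 - 88} = \frac{1}{225624 - 88} = \frac{1}{225536}$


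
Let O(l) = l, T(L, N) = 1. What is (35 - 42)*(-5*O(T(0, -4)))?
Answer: 35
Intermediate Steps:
(35 - 42)*(-5*O(T(0, -4))) = (35 - 42)*(-5*1) = -7*(-5) = 35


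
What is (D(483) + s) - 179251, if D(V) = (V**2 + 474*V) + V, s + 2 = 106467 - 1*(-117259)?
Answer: 507187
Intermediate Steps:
s = 223724 (s = -2 + (106467 - 1*(-117259)) = -2 + (106467 + 117259) = -2 + 223726 = 223724)
D(V) = V**2 + 475*V
(D(483) + s) - 179251 = (483*(475 + 483) + 223724) - 179251 = (483*958 + 223724) - 179251 = (462714 + 223724) - 179251 = 686438 - 179251 = 507187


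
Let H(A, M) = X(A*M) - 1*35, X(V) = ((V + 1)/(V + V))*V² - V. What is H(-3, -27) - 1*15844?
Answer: -12639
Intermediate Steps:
X(V) = -V + V*(1 + V)/2 (X(V) = ((1 + V)/((2*V)))*V² - V = ((1 + V)*(1/(2*V)))*V² - V = ((1 + V)/(2*V))*V² - V = V*(1 + V)/2 - V = -V + V*(1 + V)/2)
H(A, M) = -35 + A*M*(-1 + A*M)/2 (H(A, M) = (A*M)*(-1 + A*M)/2 - 1*35 = A*M*(-1 + A*M)/2 - 35 = -35 + A*M*(-1 + A*M)/2)
H(-3, -27) - 1*15844 = (-35 + (½)*(-3)*(-27)*(-1 - 3*(-27))) - 1*15844 = (-35 + (½)*(-3)*(-27)*(-1 + 81)) - 15844 = (-35 + (½)*(-3)*(-27)*80) - 15844 = (-35 + 3240) - 15844 = 3205 - 15844 = -12639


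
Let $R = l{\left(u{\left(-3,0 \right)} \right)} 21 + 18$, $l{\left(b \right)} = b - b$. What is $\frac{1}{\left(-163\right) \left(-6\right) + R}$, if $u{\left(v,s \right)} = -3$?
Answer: $\frac{1}{996} \approx 0.001004$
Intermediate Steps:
$l{\left(b \right)} = 0$
$R = 18$ ($R = 0 \cdot 21 + 18 = 0 + 18 = 18$)
$\frac{1}{\left(-163\right) \left(-6\right) + R} = \frac{1}{\left(-163\right) \left(-6\right) + 18} = \frac{1}{978 + 18} = \frac{1}{996}$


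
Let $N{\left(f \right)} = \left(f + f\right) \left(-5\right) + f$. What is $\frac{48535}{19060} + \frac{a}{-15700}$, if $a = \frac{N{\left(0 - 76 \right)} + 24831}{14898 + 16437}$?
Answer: $\frac{39794613361}{15627913450} \approx 2.5464$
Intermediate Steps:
$N{\left(f \right)} = - 9 f$ ($N{\left(f \right)} = 2 f \left(-5\right) + f = - 10 f + f = - 9 f$)
$a = \frac{1701}{2089}$ ($a = \frac{- 9 \left(0 - 76\right) + 24831}{14898 + 16437} = \frac{\left(-9\right) \left(-76\right) + 24831}{31335} = \left(684 + 24831\right) \frac{1}{31335} = 25515 \cdot \frac{1}{31335} = \frac{1701}{2089} \approx 0.81427$)
$\frac{48535}{19060} + \frac{a}{-15700} = \frac{48535}{19060} + \frac{1701}{2089 \left(-15700\right)} = 48535 \cdot \frac{1}{19060} + \frac{1701}{2089} \left(- \frac{1}{15700}\right) = \frac{9707}{3812} - \frac{1701}{32797300} = \frac{39794613361}{15627913450}$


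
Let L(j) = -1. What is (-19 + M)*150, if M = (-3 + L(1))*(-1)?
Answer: -2250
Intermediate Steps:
M = 4 (M = (-3 - 1)*(-1) = -4*(-1) = 4)
(-19 + M)*150 = (-19 + 4)*150 = -15*150 = -2250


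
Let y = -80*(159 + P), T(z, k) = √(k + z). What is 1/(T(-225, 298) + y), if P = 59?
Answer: -17440/304153527 - √73/304153527 ≈ -5.7368e-5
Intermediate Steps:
y = -17440 (y = -80*(159 + 59) = -80*218 = -17440)
1/(T(-225, 298) + y) = 1/(√(298 - 225) - 17440) = 1/(√73 - 17440) = 1/(-17440 + √73)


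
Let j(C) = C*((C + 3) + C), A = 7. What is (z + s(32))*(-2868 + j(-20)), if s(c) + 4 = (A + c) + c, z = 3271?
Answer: -7103264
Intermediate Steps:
s(c) = 3 + 2*c (s(c) = -4 + ((7 + c) + c) = -4 + (7 + 2*c) = 3 + 2*c)
j(C) = C*(3 + 2*C) (j(C) = C*((3 + C) + C) = C*(3 + 2*C))
(z + s(32))*(-2868 + j(-20)) = (3271 + (3 + 2*32))*(-2868 - 20*(3 + 2*(-20))) = (3271 + (3 + 64))*(-2868 - 20*(3 - 40)) = (3271 + 67)*(-2868 - 20*(-37)) = 3338*(-2868 + 740) = 3338*(-2128) = -7103264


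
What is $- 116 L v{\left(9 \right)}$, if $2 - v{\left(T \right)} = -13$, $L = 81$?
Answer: $-140940$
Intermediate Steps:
$v{\left(T \right)} = 15$ ($v{\left(T \right)} = 2 - -13 = 2 + 13 = 15$)
$- 116 L v{\left(9 \right)} = \left(-116\right) 81 \cdot 15 = \left(-9396\right) 15 = -140940$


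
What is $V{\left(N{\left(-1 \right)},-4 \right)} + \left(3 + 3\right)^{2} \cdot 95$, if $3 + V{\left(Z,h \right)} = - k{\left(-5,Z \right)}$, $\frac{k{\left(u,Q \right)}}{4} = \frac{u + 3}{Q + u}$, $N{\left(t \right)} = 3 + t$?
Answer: $\frac{10243}{3} \approx 3414.3$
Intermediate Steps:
$k{\left(u,Q \right)} = \frac{4 \left(3 + u\right)}{Q + u}$ ($k{\left(u,Q \right)} = 4 \frac{u + 3}{Q + u} = 4 \frac{3 + u}{Q + u} = \frac{4 \left(3 + u\right)}{Q + u}$)
$V{\left(Z,h \right)} = -3 + \frac{8}{-5 + Z}$ ($V{\left(Z,h \right)} = -3 - \frac{4 \left(3 - 5\right)}{Z - 5} = -3 - 4 \frac{1}{-5 + Z} \left(-2\right) = -3 - - \frac{8}{-5 + Z} = -3 + \frac{8}{-5 + Z}$)
$V{\left(N{\left(-1 \right)},-4 \right)} + \left(3 + 3\right)^{2} \cdot 95 = \frac{23 - 3 \left(3 - 1\right)}{-5 + \left(3 - 1\right)} + \left(3 + 3\right)^{2} \cdot 95 = \frac{23 - 6}{-5 + 2} + 6^{2} \cdot 95 = \frac{23 - 6}{-3} + 36 \cdot 95 = \left(- \frac{1}{3}\right) 17 + 3420 = - \frac{17}{3} + 3420 = \frac{10243}{3}$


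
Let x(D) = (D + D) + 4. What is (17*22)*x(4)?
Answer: 4488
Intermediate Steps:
x(D) = 4 + 2*D (x(D) = 2*D + 4 = 4 + 2*D)
(17*22)*x(4) = (17*22)*(4 + 2*4) = 374*(4 + 8) = 374*12 = 4488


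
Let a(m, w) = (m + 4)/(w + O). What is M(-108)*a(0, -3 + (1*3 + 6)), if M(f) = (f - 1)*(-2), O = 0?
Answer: 436/3 ≈ 145.33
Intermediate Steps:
M(f) = 2 - 2*f (M(f) = (-1 + f)*(-2) = 2 - 2*f)
a(m, w) = (4 + m)/w (a(m, w) = (m + 4)/(w + 0) = (4 + m)/w)
M(-108)*a(0, -3 + (1*3 + 6)) = (2 - 2*(-108))*((4 + 0)/(-3 + (1*3 + 6))) = (2 + 216)*(4/(-3 + (3 + 6))) = 218*(4/(-3 + 9)) = 218*(4/6) = 218*((1/6)*4) = 218*(2/3) = 436/3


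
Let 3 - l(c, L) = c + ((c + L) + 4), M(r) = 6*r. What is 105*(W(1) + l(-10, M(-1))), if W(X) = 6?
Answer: 3255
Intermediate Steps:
l(c, L) = -1 - L - 2*c (l(c, L) = 3 - (c + ((c + L) + 4)) = 3 - (c + ((L + c) + 4)) = 3 - (c + (4 + L + c)) = 3 - (4 + L + 2*c) = 3 + (-4 - L - 2*c) = -1 - L - 2*c)
105*(W(1) + l(-10, M(-1))) = 105*(6 + (-1 - 6*(-1) - 2*(-10))) = 105*(6 + (-1 - 1*(-6) + 20)) = 105*(6 + (-1 + 6 + 20)) = 105*(6 + 25) = 105*31 = 3255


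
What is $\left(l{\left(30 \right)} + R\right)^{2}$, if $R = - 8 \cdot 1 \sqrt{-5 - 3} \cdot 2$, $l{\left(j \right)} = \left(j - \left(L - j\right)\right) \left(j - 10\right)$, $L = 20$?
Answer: $637952 - 51200 i \sqrt{2} \approx 6.3795 \cdot 10^{5} - 72408.0 i$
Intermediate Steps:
$l{\left(j \right)} = \left(-20 + 2 j\right) \left(-10 + j\right)$ ($l{\left(j \right)} = \left(j + \left(j - 20\right)\right) \left(j - 10\right) = \left(j + \left(j - 20\right)\right) \left(-10 + j\right) = \left(j + \left(-20 + j\right)\right) \left(-10 + j\right) = \left(-20 + 2 j\right) \left(-10 + j\right)$)
$R = - 32 i \sqrt{2}$ ($R = - 8 \cdot 1 \sqrt{-8} \cdot 2 = - 8 \cdot 1 \cdot 2 i \sqrt{2} \cdot 2 = - 8 \cdot 2 i \sqrt{2} \cdot 2 = - 16 i \sqrt{2} \cdot 2 = - 32 i \sqrt{2} \approx - 45.255 i$)
$\left(l{\left(30 \right)} + R\right)^{2} = \left(\left(200 - 1200 + 2 \cdot 30^{2}\right) - 32 i \sqrt{2}\right)^{2} = \left(\left(200 - 1200 + 2 \cdot 900\right) - 32 i \sqrt{2}\right)^{2} = \left(\left(200 - 1200 + 1800\right) - 32 i \sqrt{2}\right)^{2} = \left(800 - 32 i \sqrt{2}\right)^{2}$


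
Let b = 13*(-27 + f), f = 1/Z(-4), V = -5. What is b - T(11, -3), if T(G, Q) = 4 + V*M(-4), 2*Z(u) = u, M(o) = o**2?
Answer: -563/2 ≈ -281.50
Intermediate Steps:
Z(u) = u/2
T(G, Q) = -76 (T(G, Q) = 4 - 5*(-4)**2 = 4 - 5*16 = 4 - 80 = -76)
f = -1/2 (f = 1/((1/2)*(-4)) = 1/(-2) = -1/2 ≈ -0.50000)
b = -715/2 (b = 13*(-27 - 1/2) = 13*(-55/2) = -715/2 ≈ -357.50)
b - T(11, -3) = -715/2 - 1*(-76) = -715/2 + 76 = -563/2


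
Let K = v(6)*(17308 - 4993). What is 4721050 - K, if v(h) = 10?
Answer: 4597900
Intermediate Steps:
K = 123150 (K = 10*(17308 - 4993) = 10*12315 = 123150)
4721050 - K = 4721050 - 1*123150 = 4721050 - 123150 = 4597900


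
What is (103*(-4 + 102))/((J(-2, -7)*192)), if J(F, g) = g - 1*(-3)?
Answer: -5047/384 ≈ -13.143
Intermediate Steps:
J(F, g) = 3 + g (J(F, g) = g + 3 = 3 + g)
(103*(-4 + 102))/((J(-2, -7)*192)) = (103*(-4 + 102))/(((3 - 7)*192)) = (103*98)/((-4*192)) = 10094/(-768) = 10094*(-1/768) = -5047/384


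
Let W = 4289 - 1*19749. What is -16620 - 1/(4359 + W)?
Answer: -184498619/11101 ≈ -16620.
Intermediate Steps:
W = -15460 (W = 4289 - 19749 = -15460)
-16620 - 1/(4359 + W) = -16620 - 1/(4359 - 15460) = -16620 - 1/(-11101) = -16620 - 1*(-1/11101) = -16620 + 1/11101 = -184498619/11101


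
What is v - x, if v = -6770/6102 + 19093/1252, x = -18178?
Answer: 222016883/12204 ≈ 18192.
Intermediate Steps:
v = 172571/12204 (v = -6770*1/6102 + 19093*(1/1252) = -3385/3051 + 61/4 = 172571/12204 ≈ 14.141)
v - x = 172571/12204 - 1*(-18178) = 172571/12204 + 18178 = 222016883/12204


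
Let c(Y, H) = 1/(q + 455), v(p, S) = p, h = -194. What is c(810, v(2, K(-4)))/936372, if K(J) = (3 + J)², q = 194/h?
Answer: 1/425112888 ≈ 2.3523e-9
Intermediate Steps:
q = -1 (q = 194/(-194) = 194*(-1/194) = -1)
c(Y, H) = 1/454 (c(Y, H) = 1/(-1 + 455) = 1/454)
c(810, v(2, K(-4)))/936372 = (1/454)/936372 = (1/454)*(1/936372) = 1/425112888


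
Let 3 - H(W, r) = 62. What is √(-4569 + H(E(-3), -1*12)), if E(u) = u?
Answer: 2*I*√1157 ≈ 68.029*I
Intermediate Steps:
H(W, r) = -59 (H(W, r) = 3 - 1*62 = 3 - 62 = -59)
√(-4569 + H(E(-3), -1*12)) = √(-4569 - 59) = √(-4628) = 2*I*√1157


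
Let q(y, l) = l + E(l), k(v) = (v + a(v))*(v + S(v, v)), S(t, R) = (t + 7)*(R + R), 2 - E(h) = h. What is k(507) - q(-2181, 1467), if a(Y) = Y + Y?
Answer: 793510261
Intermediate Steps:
E(h) = 2 - h
a(Y) = 2*Y
S(t, R) = 2*R*(7 + t) (S(t, R) = (7 + t)*(2*R) = 2*R*(7 + t))
k(v) = 3*v*(v + 2*v*(7 + v)) (k(v) = (v + 2*v)*(v + 2*v*(7 + v)) = (3*v)*(v + 2*v*(7 + v)) = 3*v*(v + 2*v*(7 + v)))
q(y, l) = 2 (q(y, l) = l + (2 - l) = 2)
k(507) - q(-2181, 1467) = 507²*(45 + 6*507) - 1*2 = 257049*(45 + 3042) - 2 = 257049*3087 - 2 = 793510263 - 2 = 793510261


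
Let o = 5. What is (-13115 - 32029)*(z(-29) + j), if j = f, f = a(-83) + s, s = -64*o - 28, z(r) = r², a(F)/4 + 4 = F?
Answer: -6545880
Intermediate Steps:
a(F) = -16 + 4*F
s = -348 (s = -64*5 - 28 = -320 - 28 = -348)
f = -696 (f = (-16 + 4*(-83)) - 348 = (-16 - 332) - 348 = -348 - 348 = -696)
j = -696
(-13115 - 32029)*(z(-29) + j) = (-13115 - 32029)*((-29)² - 696) = -45144*(841 - 696) = -45144*145 = -6545880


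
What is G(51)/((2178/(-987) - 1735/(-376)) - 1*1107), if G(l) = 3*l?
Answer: -402696/2907287 ≈ -0.13851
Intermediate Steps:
G(51)/((2178/(-987) - 1735/(-376)) - 1*1107) = (3*51)/((2178/(-987) - 1735/(-376)) - 1*1107) = 153/((2178*(-1/987) - 1735*(-1/376)) - 1107) = 153/((-726/329 + 1735/376) - 1107) = 153/(6337/2632 - 1107) = 153/(-2907287/2632) = 153*(-2632/2907287) = -402696/2907287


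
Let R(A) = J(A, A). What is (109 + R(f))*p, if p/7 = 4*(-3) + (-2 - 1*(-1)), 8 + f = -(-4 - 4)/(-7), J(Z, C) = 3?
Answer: -10192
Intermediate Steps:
f = -64/7 (f = -8 - (-4 - 4)/(-7) = -8 - 1*(-8)*(-⅐) = -8 + 8*(-⅐) = -8 - 8/7 = -64/7 ≈ -9.1429)
R(A) = 3
p = -91 (p = 7*(4*(-3) + (-2 - 1*(-1))) = 7*(-12 + (-2 + 1)) = 7*(-12 - 1) = 7*(-13) = -91)
(109 + R(f))*p = (109 + 3)*(-91) = 112*(-91) = -10192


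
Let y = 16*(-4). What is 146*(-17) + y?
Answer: -2546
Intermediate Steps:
y = -64
146*(-17) + y = 146*(-17) - 64 = -2482 - 64 = -2546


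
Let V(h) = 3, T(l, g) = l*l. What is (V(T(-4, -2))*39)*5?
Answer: 585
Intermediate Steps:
T(l, g) = l²
(V(T(-4, -2))*39)*5 = (3*39)*5 = 117*5 = 585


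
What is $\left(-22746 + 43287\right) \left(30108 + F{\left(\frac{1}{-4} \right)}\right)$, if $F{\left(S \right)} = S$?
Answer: $\frac{2473773171}{4} \approx 6.1844 \cdot 10^{8}$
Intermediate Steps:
$\left(-22746 + 43287\right) \left(30108 + F{\left(\frac{1}{-4} \right)}\right) = \left(-22746 + 43287\right) \left(30108 + \frac{1}{-4}\right) = 20541 \left(30108 - \frac{1}{4}\right) = 20541 \cdot \frac{120431}{4} = \frac{2473773171}{4}$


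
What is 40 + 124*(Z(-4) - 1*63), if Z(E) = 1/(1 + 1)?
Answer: -7710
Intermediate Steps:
Z(E) = 1/2
40 + 124*(Z(-4) - 1*63) = 40 + 124*(1/2 - 1*63) = 40 + 124*(1/2 - 63) = 40 + 124*(-125/2) = 40 - 7750 = -7710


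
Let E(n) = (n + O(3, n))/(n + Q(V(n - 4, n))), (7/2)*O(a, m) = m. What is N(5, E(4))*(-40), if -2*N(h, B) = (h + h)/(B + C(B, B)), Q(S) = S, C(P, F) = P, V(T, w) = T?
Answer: 700/9 ≈ 77.778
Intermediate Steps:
O(a, m) = 2*m/7
E(n) = 9*n/(7*(-4 + 2*n)) (E(n) = (n + 2*n/7)/(n + (n - 4)) = (9*n/7)/(n + (-4 + n)) = (9*n/7)/(-4 + 2*n) = 9*n/(7*(-4 + 2*n)))
N(h, B) = -h/(2*B) (N(h, B) = -(h + h)/(2*(B + B)) = -2*h/(2*(2*B)) = -2*h*1/(2*B)/2 = -h/(2*B))
N(5, E(4))*(-40) = -½*5/(9/14)*4/(-2 + 4)*(-40) = -½*5/(9/14)*4/2*(-40) = -½*5/(9/14)*4*(½)*(-40) = -½*5/9/7*(-40) = -½*5*7/9*(-40) = -35/18*(-40) = 700/9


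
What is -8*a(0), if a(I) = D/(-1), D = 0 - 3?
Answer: -24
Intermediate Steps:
D = -3
a(I) = 3 (a(I) = -3/(-1) = -3*(-1) = 3)
-8*a(0) = -8*3 = -24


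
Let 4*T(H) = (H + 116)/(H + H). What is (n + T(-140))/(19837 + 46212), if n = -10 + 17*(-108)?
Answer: -258437/9246860 ≈ -0.027949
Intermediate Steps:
n = -1846 (n = -10 - 1836 = -1846)
T(H) = (116 + H)/(8*H) (T(H) = ((H + 116)/(H + H))/4 = ((116 + H)/((2*H)))/4 = ((116 + H)*(1/(2*H)))/4 = ((116 + H)/(2*H))/4 = (116 + H)/(8*H))
(n + T(-140))/(19837 + 46212) = (-1846 + (⅛)*(116 - 140)/(-140))/(19837 + 46212) = (-1846 + (⅛)*(-1/140)*(-24))/66049 = (-1846 + 3/140)*(1/66049) = -258437/140*1/66049 = -258437/9246860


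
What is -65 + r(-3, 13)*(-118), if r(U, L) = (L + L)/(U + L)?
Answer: -1859/5 ≈ -371.80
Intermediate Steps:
r(U, L) = 2*L/(L + U) (r(U, L) = (2*L)/(L + U) = 2*L/(L + U))
-65 + r(-3, 13)*(-118) = -65 + (2*13/(13 - 3))*(-118) = -65 + (2*13/10)*(-118) = -65 + (2*13*(⅒))*(-118) = -65 + (13/5)*(-118) = -65 - 1534/5 = -1859/5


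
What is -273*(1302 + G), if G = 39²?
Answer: -770679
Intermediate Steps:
G = 1521
-273*(1302 + G) = -273*(1302 + 1521) = -273*2823 = -770679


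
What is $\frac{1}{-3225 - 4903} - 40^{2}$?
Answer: $- \frac{13004801}{8128} \approx -1600.0$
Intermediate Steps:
$\frac{1}{-3225 - 4903} - 40^{2} = \frac{1}{-8128} - 1600 = - \frac{1}{8128} - 1600 = - \frac{13004801}{8128}$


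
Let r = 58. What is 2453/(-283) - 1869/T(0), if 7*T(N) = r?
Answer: -3844763/16414 ≈ -234.24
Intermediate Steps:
T(N) = 58/7 (T(N) = (⅐)*58 = 58/7)
2453/(-283) - 1869/T(0) = 2453/(-283) - 1869/58/7 = 2453*(-1/283) - 1869*7/58 = -2453/283 - 13083/58 = -3844763/16414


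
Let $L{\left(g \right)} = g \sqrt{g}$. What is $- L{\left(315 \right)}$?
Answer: $- 945 \sqrt{35} \approx -5590.7$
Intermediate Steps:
$L{\left(g \right)} = g^{\frac{3}{2}}$
$- L{\left(315 \right)} = - 315^{\frac{3}{2}} = - 945 \sqrt{35}$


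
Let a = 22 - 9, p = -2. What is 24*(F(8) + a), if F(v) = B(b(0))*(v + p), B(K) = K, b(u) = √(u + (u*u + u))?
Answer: 312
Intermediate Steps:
b(u) = √(u² + 2*u) (b(u) = √(u + (u² + u)) = √(u + (u + u²)) = √(u² + 2*u))
a = 13
F(v) = 0 (F(v) = √(0*(2 + 0))*(v - 2) = √(0*2)*(-2 + v) = √0*(-2 + v) = 0*(-2 + v) = 0)
24*(F(8) + a) = 24*(0 + 13) = 24*13 = 312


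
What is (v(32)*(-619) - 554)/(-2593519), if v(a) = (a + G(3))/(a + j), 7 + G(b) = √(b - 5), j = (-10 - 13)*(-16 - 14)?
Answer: 415463/1872520718 + 619*I*√2/1872520718 ≈ 0.00022187 + 4.675e-7*I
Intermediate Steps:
j = 690 (j = -23*(-30) = 690)
G(b) = -7 + √(-5 + b) (G(b) = -7 + √(b - 5) = -7 + √(-5 + b))
v(a) = (-7 + a + I*√2)/(690 + a) (v(a) = (a + (-7 + √(-5 + 3)))/(a + 690) = (a + (-7 + √(-2)))/(690 + a) = (a + (-7 + I*√2))/(690 + a) = (-7 + a + I*√2)/(690 + a))
(v(32)*(-619) - 554)/(-2593519) = (((-7 + 32 + I*√2)/(690 + 32))*(-619) - 554)/(-2593519) = (((25 + I*√2)/722)*(-619) - 554)*(-1/2593519) = ((25/722 + I*√2/722)*(-619) - 554)*(-1/2593519) = ((-15475/722 - 619*I*√2/722) - 554)*(-1/2593519) = (-415463/722 - 619*I*√2/722)*(-1/2593519) = 415463/1872520718 + 619*I*√2/1872520718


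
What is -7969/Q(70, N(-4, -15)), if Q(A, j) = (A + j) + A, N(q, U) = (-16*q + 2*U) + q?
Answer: -7969/170 ≈ -46.876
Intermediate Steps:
N(q, U) = -15*q + 2*U
Q(A, j) = j + 2*A
-7969/Q(70, N(-4, -15)) = -7969/((-15*(-4) + 2*(-15)) + 2*70) = -7969/((60 - 30) + 140) = -7969/(30 + 140) = -7969/170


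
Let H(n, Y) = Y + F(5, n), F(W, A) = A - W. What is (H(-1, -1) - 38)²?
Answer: 2025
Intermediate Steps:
H(n, Y) = -5 + Y + n (H(n, Y) = Y + (n - 1*5) = Y + (n - 5) = Y + (-5 + n) = -5 + Y + n)
(H(-1, -1) - 38)² = ((-5 - 1 - 1) - 38)² = (-7 - 38)² = (-45)² = 2025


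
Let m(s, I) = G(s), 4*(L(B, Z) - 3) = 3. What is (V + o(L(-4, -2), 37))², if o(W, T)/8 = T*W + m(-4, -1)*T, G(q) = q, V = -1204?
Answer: 1633284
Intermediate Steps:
L(B, Z) = 15/4 (L(B, Z) = 3 + (¼)*3 = 3 + ¾ = 15/4)
m(s, I) = s
o(W, T) = -32*T + 8*T*W (o(W, T) = 8*(T*W - 4*T) = 8*(-4*T + T*W) = -32*T + 8*T*W)
(V + o(L(-4, -2), 37))² = (-1204 + 8*37*(-4 + 15/4))² = (-1204 + 8*37*(-¼))² = (-1204 - 74)² = (-1278)² = 1633284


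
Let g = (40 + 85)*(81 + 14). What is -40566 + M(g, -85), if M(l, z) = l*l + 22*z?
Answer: 140973189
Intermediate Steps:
g = 11875 (g = 125*95 = 11875)
M(l, z) = l² + 22*z
-40566 + M(g, -85) = -40566 + (11875² + 22*(-85)) = -40566 + (141015625 - 1870) = -40566 + 141013755 = 140973189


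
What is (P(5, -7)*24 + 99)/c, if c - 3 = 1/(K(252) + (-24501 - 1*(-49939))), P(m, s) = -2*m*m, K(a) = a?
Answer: -28284690/77071 ≈ -367.00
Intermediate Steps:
P(m, s) = -2*m²
c = 77071/25690 (c = 3 + 1/(252 + (-24501 - 1*(-49939))) = 3 + 1/(252 + (-24501 + 49939)) = 3 + 1/(252 + 25438) = 3 + 1/25690 = 77071/25690 ≈ 3.0000)
(P(5, -7)*24 + 99)/c = (-2*5²*24 + 99)/(77071/25690) = (-2*25*24 + 99)*(25690/77071) = (-50*24 + 99)*(25690/77071) = (-1200 + 99)*(25690/77071) = -1101*25690/77071 = -28284690/77071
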